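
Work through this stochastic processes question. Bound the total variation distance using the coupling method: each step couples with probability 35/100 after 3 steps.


TV distance bound <= (1-delta)^n
= (1 - 0.3500)^3
= 0.6500^3
= 0.2746

0.2746


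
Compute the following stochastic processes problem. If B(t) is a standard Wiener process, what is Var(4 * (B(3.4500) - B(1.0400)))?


Var(alpha*(B(t)-B(s))) = alpha^2 * (t-s)
= 4^2 * (3.4500 - 1.0400)
= 16 * 2.4100
= 38.5600

38.5600


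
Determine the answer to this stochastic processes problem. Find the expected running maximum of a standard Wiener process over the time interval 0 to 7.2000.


E(max B(s)) = sqrt(2t/pi)
= sqrt(2*7.2000/pi)
= sqrt(4.5837)
= 2.1409

2.1409


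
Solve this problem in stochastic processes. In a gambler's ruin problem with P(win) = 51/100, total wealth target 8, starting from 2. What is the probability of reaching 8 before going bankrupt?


Gambler's ruin formula:
r = q/p = 0.4900/0.5100 = 0.9608
P(win) = (1 - r^i)/(1 - r^N)
= (1 - 0.9608^2)/(1 - 0.9608^8)
= 0.2808

0.2808


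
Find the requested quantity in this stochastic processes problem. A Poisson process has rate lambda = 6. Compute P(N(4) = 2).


P(N(t)=k) = (lambda*t)^k * exp(-lambda*t) / k!
lambda*t = 24
= 24^2 * exp(-24) / 2!
= 576 * 3.7751e-11 / 2
= 1.0872e-08

1.0872e-08


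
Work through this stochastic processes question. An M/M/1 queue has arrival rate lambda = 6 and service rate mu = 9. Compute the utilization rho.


rho = lambda/mu
= 6/9
= 0.6667

0.6667


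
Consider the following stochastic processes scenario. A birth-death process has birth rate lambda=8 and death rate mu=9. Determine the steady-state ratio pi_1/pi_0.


For birth-death process, pi_n/pi_0 = (lambda/mu)^n
= (8/9)^1
= 0.8889

0.8889


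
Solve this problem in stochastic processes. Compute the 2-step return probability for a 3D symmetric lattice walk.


P(return in 2 steps) = P(reverse first step) = 1/(2d)
= 1/6
= 0.1667

0.1667


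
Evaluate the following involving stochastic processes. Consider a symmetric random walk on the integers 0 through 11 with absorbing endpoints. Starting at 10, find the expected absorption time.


For symmetric RW on 0,...,N with absorbing barriers, E(i) = i*(N-i)
E(10) = 10 * 1 = 10

10


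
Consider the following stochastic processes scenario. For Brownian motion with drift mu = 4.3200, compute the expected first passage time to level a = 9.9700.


Expected first passage time = a/mu
= 9.9700/4.3200
= 2.3079

2.3079


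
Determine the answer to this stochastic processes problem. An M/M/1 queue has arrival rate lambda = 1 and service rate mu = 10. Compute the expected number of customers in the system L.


rho = 1/10 = 0.1000
L = rho/(1-rho)
= 0.1000/0.9000
= 0.1111

0.1111


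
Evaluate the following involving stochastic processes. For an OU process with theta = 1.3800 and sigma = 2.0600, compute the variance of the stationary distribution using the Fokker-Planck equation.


Stationary variance = sigma^2 / (2*theta)
= 2.0600^2 / (2*1.3800)
= 4.2436 / 2.7600
= 1.5375

1.5375


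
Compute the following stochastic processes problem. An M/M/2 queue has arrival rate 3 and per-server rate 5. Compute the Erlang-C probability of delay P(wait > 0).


a = lambda/mu = 0.6000
rho = a/c = 0.3000
Erlang-C formula applied:
C(c,a) = 0.1385

0.1385


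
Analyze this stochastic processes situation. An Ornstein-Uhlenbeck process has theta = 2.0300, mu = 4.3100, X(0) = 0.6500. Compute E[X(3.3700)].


E[X(t)] = mu + (X(0) - mu)*exp(-theta*t)
= 4.3100 + (0.6500 - 4.3100)*exp(-2.0300*3.3700)
= 4.3100 + -3.6600 * 0.0011
= 4.3061

4.3061


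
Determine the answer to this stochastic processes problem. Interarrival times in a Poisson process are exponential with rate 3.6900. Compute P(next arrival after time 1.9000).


P(X > t) = exp(-lambda * t)
= exp(-3.6900 * 1.9000)
= exp(-7.0110) = 9.0191e-04

9.0191e-04


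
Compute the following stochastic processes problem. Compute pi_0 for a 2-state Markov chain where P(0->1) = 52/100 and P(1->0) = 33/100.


Stationary distribution: pi_0 = p10/(p01+p10), pi_1 = p01/(p01+p10)
p01 = 0.5200, p10 = 0.3300
pi_0 = 0.3882

0.3882


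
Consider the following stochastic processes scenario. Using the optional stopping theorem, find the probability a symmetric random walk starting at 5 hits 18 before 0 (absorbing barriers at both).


By optional stopping theorem: E(M at tau) = M(0) = 5
P(hit 18)*18 + P(hit 0)*0 = 5
P(hit 18) = (5 - 0)/(18 - 0) = 5/18 = 0.2778

0.2778


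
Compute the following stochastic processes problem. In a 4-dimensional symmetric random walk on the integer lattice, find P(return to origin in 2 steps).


P(return in 2 steps) = P(reverse first step) = 1/(2d)
= 1/8
= 0.1250

0.1250


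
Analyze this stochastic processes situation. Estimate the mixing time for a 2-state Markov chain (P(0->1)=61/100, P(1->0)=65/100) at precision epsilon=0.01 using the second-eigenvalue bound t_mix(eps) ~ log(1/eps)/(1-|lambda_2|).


lambda_2 = |1 - p01 - p10| = |1 - 0.6100 - 0.6500| = 0.2600
t_mix ~ log(1/eps)/(1 - |lambda_2|)
= log(100)/(1 - 0.2600) = 4.6052/0.7400
= 6.2232

6.2232


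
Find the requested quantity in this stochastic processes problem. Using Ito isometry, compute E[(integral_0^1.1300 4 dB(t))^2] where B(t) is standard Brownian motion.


By Ito isometry: E[(int f dB)^2] = int f^2 dt
= 4^2 * 1.1300
= 16 * 1.1300 = 18.0800

18.0800


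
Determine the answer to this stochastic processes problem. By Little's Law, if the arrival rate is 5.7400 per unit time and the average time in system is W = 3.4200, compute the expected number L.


Little's Law: L = lambda * W
= 5.7400 * 3.4200
= 19.6308

19.6308


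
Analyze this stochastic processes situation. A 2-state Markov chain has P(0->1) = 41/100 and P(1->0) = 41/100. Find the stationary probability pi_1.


Stationary distribution: pi_0 = p10/(p01+p10), pi_1 = p01/(p01+p10)
p01 = 0.4100, p10 = 0.4100
pi_1 = 0.5000

0.5000


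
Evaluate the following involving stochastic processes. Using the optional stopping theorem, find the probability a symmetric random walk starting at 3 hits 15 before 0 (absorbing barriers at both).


By optional stopping theorem: E(M at tau) = M(0) = 3
P(hit 15)*15 + P(hit 0)*0 = 3
P(hit 15) = (3 - 0)/(15 - 0) = 1/5 = 0.2000

0.2000


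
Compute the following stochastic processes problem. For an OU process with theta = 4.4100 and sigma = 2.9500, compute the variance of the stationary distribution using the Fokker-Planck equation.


Stationary variance = sigma^2 / (2*theta)
= 2.9500^2 / (2*4.4100)
= 8.7025 / 8.8200
= 0.9867

0.9867


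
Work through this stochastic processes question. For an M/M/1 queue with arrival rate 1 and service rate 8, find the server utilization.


rho = lambda/mu
= 1/8
= 0.1250

0.1250


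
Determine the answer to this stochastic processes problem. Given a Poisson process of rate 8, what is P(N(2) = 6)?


P(N(t)=k) = (lambda*t)^k * exp(-lambda*t) / k!
lambda*t = 16
= 16^6 * exp(-16) / 6!
= 16777216 * 1.1254e-07 / 720
= 0.0026

0.0026


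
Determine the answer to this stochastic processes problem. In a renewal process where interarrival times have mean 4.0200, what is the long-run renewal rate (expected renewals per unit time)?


Long-run renewal rate = 1/E(X)
= 1/4.0200
= 0.2488

0.2488


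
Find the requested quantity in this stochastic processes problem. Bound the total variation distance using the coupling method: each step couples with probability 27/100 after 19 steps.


TV distance bound <= (1-delta)^n
= (1 - 0.2700)^19
= 0.7300^19
= 0.0025

0.0025


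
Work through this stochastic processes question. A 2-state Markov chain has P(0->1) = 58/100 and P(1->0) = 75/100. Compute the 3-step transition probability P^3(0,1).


Computing P^3 by matrix multiplication.
P = [[0.4200, 0.5800], [0.7500, 0.2500]]
After raising P to the power 3:
P^3(0,1) = 0.4518

0.4518


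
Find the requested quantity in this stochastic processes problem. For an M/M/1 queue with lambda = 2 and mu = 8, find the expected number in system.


rho = 2/8 = 0.2500
L = rho/(1-rho)
= 0.2500/0.7500
= 0.3333

0.3333


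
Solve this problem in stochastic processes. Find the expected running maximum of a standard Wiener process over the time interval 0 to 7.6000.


E(max B(s)) = sqrt(2t/pi)
= sqrt(2*7.6000/pi)
= sqrt(4.8383)
= 2.1996

2.1996


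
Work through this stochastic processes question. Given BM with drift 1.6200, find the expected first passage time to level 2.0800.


Expected first passage time = a/mu
= 2.0800/1.6200
= 1.2840

1.2840


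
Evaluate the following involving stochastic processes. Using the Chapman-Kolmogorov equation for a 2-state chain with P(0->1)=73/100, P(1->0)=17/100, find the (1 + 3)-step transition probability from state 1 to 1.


P^4 = P^1 * P^3
Computing via matrix multiplication of the transition matrix.
Entry (1,1) of P^4 = 0.8111

0.8111


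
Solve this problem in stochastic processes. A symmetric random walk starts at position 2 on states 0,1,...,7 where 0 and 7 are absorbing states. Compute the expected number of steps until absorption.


For symmetric RW on 0,...,N with absorbing barriers, E(i) = i*(N-i)
E(2) = 2 * 5 = 10

10


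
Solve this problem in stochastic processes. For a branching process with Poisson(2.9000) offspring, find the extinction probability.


Since mu = 2.9000 > 1, extinction prob q < 1.
Solve s = exp(mu*(s-1)) iteratively.
q = 0.0668

0.0668


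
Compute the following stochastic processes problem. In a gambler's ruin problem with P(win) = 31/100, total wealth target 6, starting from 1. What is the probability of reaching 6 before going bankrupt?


Gambler's ruin formula:
r = q/p = 0.6900/0.3100 = 2.2258
P(win) = (1 - r^i)/(1 - r^N)
= (1 - 2.2258^1)/(1 - 2.2258^6)
= 0.0102

0.0102


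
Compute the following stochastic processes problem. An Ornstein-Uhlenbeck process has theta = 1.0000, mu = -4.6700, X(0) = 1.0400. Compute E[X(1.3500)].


E[X(t)] = mu + (X(0) - mu)*exp(-theta*t)
= -4.6700 + (1.0400 - -4.6700)*exp(-1.0000*1.3500)
= -4.6700 + 5.7100 * 0.2592
= -3.1897

-3.1897


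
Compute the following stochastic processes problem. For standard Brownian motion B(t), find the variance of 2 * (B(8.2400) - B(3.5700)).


Var(alpha*(B(t)-B(s))) = alpha^2 * (t-s)
= 2^2 * (8.2400 - 3.5700)
= 4 * 4.6700
= 18.6800

18.6800


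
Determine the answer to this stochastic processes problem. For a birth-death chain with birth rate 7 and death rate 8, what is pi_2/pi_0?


For birth-death process, pi_n/pi_0 = (lambda/mu)^n
= (7/8)^2
= 0.7656

0.7656


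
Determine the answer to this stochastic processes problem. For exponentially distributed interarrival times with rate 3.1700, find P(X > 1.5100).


P(X > t) = exp(-lambda * t)
= exp(-3.1700 * 1.5100)
= exp(-4.7867) = 0.0083

0.0083


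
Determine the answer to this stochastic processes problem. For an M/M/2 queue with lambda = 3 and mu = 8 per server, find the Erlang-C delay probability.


a = lambda/mu = 0.3750
rho = a/c = 0.1875
Erlang-C formula applied:
C(c,a) = 0.0592

0.0592


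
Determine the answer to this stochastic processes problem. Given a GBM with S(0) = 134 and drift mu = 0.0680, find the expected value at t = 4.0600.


E[S(t)] = S(0) * exp(mu * t)
= 134 * exp(0.0680 * 4.0600)
= 134 * 1.3180
= 176.6057

176.6057


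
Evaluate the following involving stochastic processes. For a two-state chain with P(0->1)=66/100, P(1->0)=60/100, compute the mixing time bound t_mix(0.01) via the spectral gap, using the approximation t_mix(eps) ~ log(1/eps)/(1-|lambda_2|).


lambda_2 = |1 - p01 - p10| = |1 - 0.6600 - 0.6000| = 0.2600
t_mix ~ log(1/eps)/(1 - |lambda_2|)
= log(100)/(1 - 0.2600) = 4.6052/0.7400
= 6.2232

6.2232


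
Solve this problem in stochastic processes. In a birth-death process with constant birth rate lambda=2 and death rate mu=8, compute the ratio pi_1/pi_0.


For birth-death process, pi_n/pi_0 = (lambda/mu)^n
= (2/8)^1
= 0.2500

0.2500


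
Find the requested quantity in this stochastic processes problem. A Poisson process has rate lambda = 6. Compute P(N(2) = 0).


P(N(t)=k) = (lambda*t)^k * exp(-lambda*t) / k!
lambda*t = 12
= 12^0 * exp(-12) / 0!
= 1 * 6.1442e-06 / 1
= 6.1442e-06

6.1442e-06


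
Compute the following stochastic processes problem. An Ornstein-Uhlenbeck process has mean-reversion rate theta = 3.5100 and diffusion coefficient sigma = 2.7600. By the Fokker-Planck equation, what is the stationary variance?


Stationary variance = sigma^2 / (2*theta)
= 2.7600^2 / (2*3.5100)
= 7.6176 / 7.0200
= 1.0851

1.0851


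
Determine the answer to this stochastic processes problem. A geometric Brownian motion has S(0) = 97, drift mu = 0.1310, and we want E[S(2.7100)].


E[S(t)] = S(0) * exp(mu * t)
= 97 * exp(0.1310 * 2.7100)
= 97 * 1.4262
= 138.3409

138.3409


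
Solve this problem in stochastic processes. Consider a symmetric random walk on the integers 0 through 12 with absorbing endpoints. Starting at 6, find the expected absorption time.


For symmetric RW on 0,...,N with absorbing barriers, E(i) = i*(N-i)
E(6) = 6 * 6 = 36

36


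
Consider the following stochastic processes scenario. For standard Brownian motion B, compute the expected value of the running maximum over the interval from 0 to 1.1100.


E(max B(s)) = sqrt(2t/pi)
= sqrt(2*1.1100/pi)
= sqrt(0.7066)
= 0.8406

0.8406


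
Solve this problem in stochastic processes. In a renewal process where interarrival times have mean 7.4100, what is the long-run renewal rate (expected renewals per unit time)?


Long-run renewal rate = 1/E(X)
= 1/7.4100
= 0.1350

0.1350


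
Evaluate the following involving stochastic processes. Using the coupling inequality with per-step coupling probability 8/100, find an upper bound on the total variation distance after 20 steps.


TV distance bound <= (1-delta)^n
= (1 - 0.0800)^20
= 0.9200^20
= 0.1887

0.1887


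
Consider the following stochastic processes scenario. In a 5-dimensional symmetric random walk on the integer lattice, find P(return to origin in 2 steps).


P(return in 2 steps) = P(reverse first step) = 1/(2d)
= 1/10
= 0.1000

0.1000


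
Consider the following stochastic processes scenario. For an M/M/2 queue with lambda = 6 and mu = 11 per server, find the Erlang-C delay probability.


a = lambda/mu = 0.5455
rho = a/c = 0.2727
Erlang-C formula applied:
C(c,a) = 0.1169

0.1169


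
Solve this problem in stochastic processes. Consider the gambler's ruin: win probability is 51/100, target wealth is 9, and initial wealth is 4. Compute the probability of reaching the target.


Gambler's ruin formula:
r = q/p = 0.4900/0.5100 = 0.9608
P(win) = (1 - r^i)/(1 - r^N)
= (1 - 0.9608^4)/(1 - 0.9608^9)
= 0.4891

0.4891


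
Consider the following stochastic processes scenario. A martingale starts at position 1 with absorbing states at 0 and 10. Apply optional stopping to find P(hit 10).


By optional stopping theorem: E(M at tau) = M(0) = 1
P(hit 10)*10 + P(hit 0)*0 = 1
P(hit 10) = (1 - 0)/(10 - 0) = 1/10 = 0.1000

0.1000


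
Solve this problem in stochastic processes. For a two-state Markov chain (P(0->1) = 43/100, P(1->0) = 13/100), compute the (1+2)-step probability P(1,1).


P^3 = P^1 * P^2
Computing via matrix multiplication of the transition matrix.
Entry (1,1) of P^3 = 0.7876

0.7876


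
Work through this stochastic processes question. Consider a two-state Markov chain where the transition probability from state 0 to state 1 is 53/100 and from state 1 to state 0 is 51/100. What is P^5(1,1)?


Computing P^5 by matrix multiplication.
P = [[0.4700, 0.5300], [0.5100, 0.4900]]
After raising P to the power 5:
P^5(1,1) = 0.5096

0.5096


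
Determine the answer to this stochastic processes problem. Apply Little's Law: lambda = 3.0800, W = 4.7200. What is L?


Little's Law: L = lambda * W
= 3.0800 * 4.7200
= 14.5376

14.5376


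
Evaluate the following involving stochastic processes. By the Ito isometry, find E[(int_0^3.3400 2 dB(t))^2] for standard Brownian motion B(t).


By Ito isometry: E[(int f dB)^2] = int f^2 dt
= 2^2 * 3.3400
= 4 * 3.3400 = 13.3600

13.3600


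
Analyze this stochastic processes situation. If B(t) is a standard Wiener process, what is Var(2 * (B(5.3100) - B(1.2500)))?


Var(alpha*(B(t)-B(s))) = alpha^2 * (t-s)
= 2^2 * (5.3100 - 1.2500)
= 4 * 4.0600
= 16.2400

16.2400


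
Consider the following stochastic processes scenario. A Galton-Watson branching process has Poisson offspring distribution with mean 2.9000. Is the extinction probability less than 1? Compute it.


Since mu = 2.9000 > 1, extinction prob q < 1.
Solve s = exp(mu*(s-1)) iteratively.
q = 0.0668

0.0668


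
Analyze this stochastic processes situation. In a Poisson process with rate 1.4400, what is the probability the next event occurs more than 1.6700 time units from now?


P(X > t) = exp(-lambda * t)
= exp(-1.4400 * 1.6700)
= exp(-2.4048) = 0.0903

0.0903


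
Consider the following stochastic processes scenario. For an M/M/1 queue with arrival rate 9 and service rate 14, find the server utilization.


rho = lambda/mu
= 9/14
= 0.6429

0.6429


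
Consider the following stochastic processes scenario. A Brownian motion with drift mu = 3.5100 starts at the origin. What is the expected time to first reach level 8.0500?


Expected first passage time = a/mu
= 8.0500/3.5100
= 2.2934

2.2934


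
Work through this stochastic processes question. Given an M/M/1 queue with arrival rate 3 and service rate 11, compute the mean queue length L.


rho = 3/11 = 0.2727
L = rho/(1-rho)
= 0.2727/0.7273
= 0.3750

0.3750


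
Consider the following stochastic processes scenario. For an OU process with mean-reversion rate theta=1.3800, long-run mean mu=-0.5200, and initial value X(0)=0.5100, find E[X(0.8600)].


E[X(t)] = mu + (X(0) - mu)*exp(-theta*t)
= -0.5200 + (0.5100 - -0.5200)*exp(-1.3800*0.8600)
= -0.5200 + 1.0300 * 0.3052
= -0.2056

-0.2056


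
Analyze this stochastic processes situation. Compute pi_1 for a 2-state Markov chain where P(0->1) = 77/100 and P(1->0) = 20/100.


Stationary distribution: pi_0 = p10/(p01+p10), pi_1 = p01/(p01+p10)
p01 = 0.7700, p10 = 0.2000
pi_1 = 0.7938

0.7938


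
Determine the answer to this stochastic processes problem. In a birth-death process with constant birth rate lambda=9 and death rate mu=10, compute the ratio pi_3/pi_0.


For birth-death process, pi_n/pi_0 = (lambda/mu)^n
= (9/10)^3
= 0.7290

0.7290


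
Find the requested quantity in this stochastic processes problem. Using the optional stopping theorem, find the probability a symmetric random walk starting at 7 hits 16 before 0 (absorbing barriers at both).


By optional stopping theorem: E(M at tau) = M(0) = 7
P(hit 16)*16 + P(hit 0)*0 = 7
P(hit 16) = (7 - 0)/(16 - 0) = 7/16 = 0.4375

0.4375


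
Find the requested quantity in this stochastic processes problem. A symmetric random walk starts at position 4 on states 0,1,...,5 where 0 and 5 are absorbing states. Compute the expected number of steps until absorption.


For symmetric RW on 0,...,N with absorbing barriers, E(i) = i*(N-i)
E(4) = 4 * 1 = 4

4


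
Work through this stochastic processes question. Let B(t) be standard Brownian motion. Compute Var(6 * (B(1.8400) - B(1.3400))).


Var(alpha*(B(t)-B(s))) = alpha^2 * (t-s)
= 6^2 * (1.8400 - 1.3400)
= 36 * 0.5000
= 18.0000

18.0000


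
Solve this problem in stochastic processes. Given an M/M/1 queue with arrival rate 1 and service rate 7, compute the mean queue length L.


rho = 1/7 = 0.1429
L = rho/(1-rho)
= 0.1429/0.8571
= 0.1667

0.1667


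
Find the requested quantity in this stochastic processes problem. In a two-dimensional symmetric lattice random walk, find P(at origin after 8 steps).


P = C(8,4)^2 / 4^8
= 70^2 / 65536
= 4900 / 65536
= 0.0748

0.0748


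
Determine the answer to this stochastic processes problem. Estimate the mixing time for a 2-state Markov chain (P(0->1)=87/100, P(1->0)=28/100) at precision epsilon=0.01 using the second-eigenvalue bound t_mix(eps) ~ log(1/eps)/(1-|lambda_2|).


lambda_2 = |1 - p01 - p10| = |1 - 0.8700 - 0.2800| = 0.1500
t_mix ~ log(1/eps)/(1 - |lambda_2|)
= log(100)/(1 - 0.1500) = 4.6052/0.8500
= 5.4178

5.4178


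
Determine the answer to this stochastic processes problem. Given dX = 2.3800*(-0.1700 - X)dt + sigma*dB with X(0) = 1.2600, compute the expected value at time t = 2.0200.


E[X(t)] = mu + (X(0) - mu)*exp(-theta*t)
= -0.1700 + (1.2600 - -0.1700)*exp(-2.3800*2.0200)
= -0.1700 + 1.4300 * 0.0082
= -0.1583

-0.1583


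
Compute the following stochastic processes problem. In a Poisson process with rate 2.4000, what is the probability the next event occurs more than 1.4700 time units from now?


P(X > t) = exp(-lambda * t)
= exp(-2.4000 * 1.4700)
= exp(-3.5280) = 0.0294

0.0294


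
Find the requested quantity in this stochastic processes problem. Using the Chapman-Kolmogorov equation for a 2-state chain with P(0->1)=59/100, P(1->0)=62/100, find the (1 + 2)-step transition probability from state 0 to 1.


P^3 = P^1 * P^2
Computing via matrix multiplication of the transition matrix.
Entry (0,1) of P^3 = 0.4921

0.4921


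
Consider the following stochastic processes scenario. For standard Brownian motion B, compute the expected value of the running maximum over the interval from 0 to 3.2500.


E(max B(s)) = sqrt(2t/pi)
= sqrt(2*3.2500/pi)
= sqrt(2.0690)
= 1.4384

1.4384


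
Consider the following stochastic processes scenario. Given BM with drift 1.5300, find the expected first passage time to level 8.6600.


Expected first passage time = a/mu
= 8.6600/1.5300
= 5.6601

5.6601


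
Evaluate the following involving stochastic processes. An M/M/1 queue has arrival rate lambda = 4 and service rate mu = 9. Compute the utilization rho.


rho = lambda/mu
= 4/9
= 0.4444

0.4444


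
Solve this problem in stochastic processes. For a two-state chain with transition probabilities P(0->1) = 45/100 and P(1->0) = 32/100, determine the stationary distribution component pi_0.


Stationary distribution: pi_0 = p10/(p01+p10), pi_1 = p01/(p01+p10)
p01 = 0.4500, p10 = 0.3200
pi_0 = 0.4156

0.4156


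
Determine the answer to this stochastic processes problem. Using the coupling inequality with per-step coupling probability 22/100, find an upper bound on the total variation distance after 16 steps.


TV distance bound <= (1-delta)^n
= (1 - 0.2200)^16
= 0.7800^16
= 0.0188

0.0188


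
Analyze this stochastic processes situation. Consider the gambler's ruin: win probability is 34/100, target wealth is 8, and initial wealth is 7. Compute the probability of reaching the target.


Gambler's ruin formula:
r = q/p = 0.6600/0.3400 = 1.9412
P(win) = (1 - r^i)/(1 - r^N)
= (1 - 1.9412^7)/(1 - 1.9412^8)
= 0.5127

0.5127


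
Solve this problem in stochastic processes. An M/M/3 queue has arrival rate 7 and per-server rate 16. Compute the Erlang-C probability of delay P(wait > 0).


a = lambda/mu = 0.4375
rho = a/c = 0.1458
Erlang-C formula applied:
C(c,a) = 0.0105

0.0105


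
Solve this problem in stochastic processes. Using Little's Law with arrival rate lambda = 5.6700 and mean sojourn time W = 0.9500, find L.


Little's Law: L = lambda * W
= 5.6700 * 0.9500
= 5.3865

5.3865


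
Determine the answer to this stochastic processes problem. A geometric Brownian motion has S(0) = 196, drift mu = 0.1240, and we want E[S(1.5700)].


E[S(t)] = S(0) * exp(mu * t)
= 196 * exp(0.1240 * 1.5700)
= 196 * 1.2149
= 238.1247

238.1247


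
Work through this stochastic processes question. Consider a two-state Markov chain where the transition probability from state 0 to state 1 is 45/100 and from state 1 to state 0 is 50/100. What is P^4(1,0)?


Computing P^4 by matrix multiplication.
P = [[0.5500, 0.4500], [0.5000, 0.5000]]
After raising P to the power 4:
P^4(1,0) = 0.5263

0.5263


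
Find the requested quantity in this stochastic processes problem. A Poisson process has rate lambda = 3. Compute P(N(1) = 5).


P(N(t)=k) = (lambda*t)^k * exp(-lambda*t) / k!
lambda*t = 3
= 3^5 * exp(-3) / 5!
= 243 * 0.0498 / 120
= 0.1008

0.1008


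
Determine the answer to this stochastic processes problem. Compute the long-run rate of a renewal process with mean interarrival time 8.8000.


Long-run renewal rate = 1/E(X)
= 1/8.8000
= 0.1136

0.1136


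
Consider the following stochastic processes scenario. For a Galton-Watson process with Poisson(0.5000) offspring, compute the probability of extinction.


Since mu = 0.5000 <= 1, extinction probability = 1.

1.0000


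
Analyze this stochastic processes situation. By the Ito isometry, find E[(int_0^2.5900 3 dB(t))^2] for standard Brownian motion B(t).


By Ito isometry: E[(int f dB)^2] = int f^2 dt
= 3^2 * 2.5900
= 9 * 2.5900 = 23.3100

23.3100


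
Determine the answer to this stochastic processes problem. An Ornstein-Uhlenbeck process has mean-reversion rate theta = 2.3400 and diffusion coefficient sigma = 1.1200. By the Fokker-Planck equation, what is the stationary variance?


Stationary variance = sigma^2 / (2*theta)
= 1.1200^2 / (2*2.3400)
= 1.2544 / 4.6800
= 0.2680

0.2680


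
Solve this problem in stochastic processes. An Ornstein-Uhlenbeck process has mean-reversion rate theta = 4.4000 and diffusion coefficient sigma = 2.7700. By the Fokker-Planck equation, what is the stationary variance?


Stationary variance = sigma^2 / (2*theta)
= 2.7700^2 / (2*4.4000)
= 7.6729 / 8.8000
= 0.8719

0.8719


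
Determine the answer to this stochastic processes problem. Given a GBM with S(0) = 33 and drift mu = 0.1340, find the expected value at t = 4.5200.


E[S(t)] = S(0) * exp(mu * t)
= 33 * exp(0.1340 * 4.5200)
= 33 * 1.8325
= 60.4724

60.4724


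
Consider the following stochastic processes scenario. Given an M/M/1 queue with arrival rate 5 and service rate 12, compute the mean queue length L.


rho = 5/12 = 0.4167
L = rho/(1-rho)
= 0.4167/0.5833
= 0.7143

0.7143


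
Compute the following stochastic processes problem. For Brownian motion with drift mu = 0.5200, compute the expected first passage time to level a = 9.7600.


Expected first passage time = a/mu
= 9.7600/0.5200
= 18.7692

18.7692


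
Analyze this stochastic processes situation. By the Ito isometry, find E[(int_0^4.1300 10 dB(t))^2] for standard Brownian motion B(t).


By Ito isometry: E[(int f dB)^2] = int f^2 dt
= 10^2 * 4.1300
= 100 * 4.1300 = 413.0000

413.0000


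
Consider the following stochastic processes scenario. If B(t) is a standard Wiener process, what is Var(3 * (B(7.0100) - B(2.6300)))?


Var(alpha*(B(t)-B(s))) = alpha^2 * (t-s)
= 3^2 * (7.0100 - 2.6300)
= 9 * 4.3800
= 39.4200

39.4200


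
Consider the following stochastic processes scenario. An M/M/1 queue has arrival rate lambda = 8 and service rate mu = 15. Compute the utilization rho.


rho = lambda/mu
= 8/15
= 0.5333

0.5333


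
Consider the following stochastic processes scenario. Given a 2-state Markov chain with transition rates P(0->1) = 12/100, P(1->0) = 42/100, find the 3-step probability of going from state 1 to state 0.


Computing P^3 by matrix multiplication.
P = [[0.8800, 0.1200], [0.4200, 0.5800]]
After raising P to the power 3:
P^3(1,0) = 0.7021

0.7021


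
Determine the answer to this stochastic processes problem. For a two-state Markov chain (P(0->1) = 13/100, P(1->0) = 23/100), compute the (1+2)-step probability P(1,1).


P^3 = P^1 * P^2
Computing via matrix multiplication of the transition matrix.
Entry (1,1) of P^3 = 0.5286

0.5286


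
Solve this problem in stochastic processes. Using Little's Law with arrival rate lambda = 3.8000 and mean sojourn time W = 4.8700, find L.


Little's Law: L = lambda * W
= 3.8000 * 4.8700
= 18.5060

18.5060


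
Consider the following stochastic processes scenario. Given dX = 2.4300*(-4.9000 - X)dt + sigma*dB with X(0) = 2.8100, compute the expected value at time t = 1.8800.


E[X(t)] = mu + (X(0) - mu)*exp(-theta*t)
= -4.9000 + (2.8100 - -4.9000)*exp(-2.4300*1.8800)
= -4.9000 + 7.7100 * 0.0104
= -4.8200

-4.8200


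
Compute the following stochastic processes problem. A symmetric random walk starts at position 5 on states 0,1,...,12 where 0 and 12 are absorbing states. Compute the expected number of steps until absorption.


For symmetric RW on 0,...,N with absorbing barriers, E(i) = i*(N-i)
E(5) = 5 * 7 = 35

35


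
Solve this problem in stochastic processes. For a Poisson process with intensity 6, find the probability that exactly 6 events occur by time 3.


P(N(t)=k) = (lambda*t)^k * exp(-lambda*t) / k!
lambda*t = 18
= 18^6 * exp(-18) / 6!
= 34012224 * 1.5230e-08 / 720
= 7.1945e-04

7.1945e-04


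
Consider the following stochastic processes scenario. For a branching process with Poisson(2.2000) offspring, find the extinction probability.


Since mu = 2.2000 > 1, extinction prob q < 1.
Solve s = exp(mu*(s-1)) iteratively.
q = 0.1563

0.1563


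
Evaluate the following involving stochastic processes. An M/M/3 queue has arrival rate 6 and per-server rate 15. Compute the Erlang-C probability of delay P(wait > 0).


a = lambda/mu = 0.4000
rho = a/c = 0.1333
Erlang-C formula applied:
C(c,a) = 0.0082

0.0082


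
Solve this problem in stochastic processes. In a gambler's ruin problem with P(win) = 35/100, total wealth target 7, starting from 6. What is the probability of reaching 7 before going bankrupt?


Gambler's ruin formula:
r = q/p = 0.6500/0.3500 = 1.8571
P(win) = (1 - r^i)/(1 - r^N)
= (1 - 1.8571^6)/(1 - 1.8571^7)
= 0.5323

0.5323


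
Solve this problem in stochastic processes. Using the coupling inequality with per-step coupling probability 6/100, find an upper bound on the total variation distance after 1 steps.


TV distance bound <= (1-delta)^n
= (1 - 0.0600)^1
= 0.9400^1
= 0.9400

0.9400


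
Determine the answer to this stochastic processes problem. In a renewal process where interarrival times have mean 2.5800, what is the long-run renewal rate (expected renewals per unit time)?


Long-run renewal rate = 1/E(X)
= 1/2.5800
= 0.3876

0.3876


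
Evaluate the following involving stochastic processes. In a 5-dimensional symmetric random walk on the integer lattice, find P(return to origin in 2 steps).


P(return in 2 steps) = P(reverse first step) = 1/(2d)
= 1/10
= 0.1000

0.1000


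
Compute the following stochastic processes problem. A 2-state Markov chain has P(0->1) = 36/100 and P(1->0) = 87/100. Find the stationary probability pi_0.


Stationary distribution: pi_0 = p10/(p01+p10), pi_1 = p01/(p01+p10)
p01 = 0.3600, p10 = 0.8700
pi_0 = 0.7073

0.7073


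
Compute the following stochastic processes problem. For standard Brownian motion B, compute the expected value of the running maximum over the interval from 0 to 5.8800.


E(max B(s)) = sqrt(2t/pi)
= sqrt(2*5.8800/pi)
= sqrt(3.7433)
= 1.9348

1.9348


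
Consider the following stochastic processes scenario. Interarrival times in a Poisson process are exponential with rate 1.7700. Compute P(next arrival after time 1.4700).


P(X > t) = exp(-lambda * t)
= exp(-1.7700 * 1.4700)
= exp(-2.6019) = 0.0741

0.0741


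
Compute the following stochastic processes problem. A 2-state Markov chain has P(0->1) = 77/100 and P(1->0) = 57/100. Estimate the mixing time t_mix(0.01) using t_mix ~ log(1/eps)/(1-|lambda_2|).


lambda_2 = |1 - p01 - p10| = |1 - 0.7700 - 0.5700| = 0.3400
t_mix ~ log(1/eps)/(1 - |lambda_2|)
= log(100)/(1 - 0.3400) = 4.6052/0.6600
= 6.9775

6.9775


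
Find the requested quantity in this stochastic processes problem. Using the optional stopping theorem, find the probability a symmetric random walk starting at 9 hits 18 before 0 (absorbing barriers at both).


By optional stopping theorem: E(M at tau) = M(0) = 9
P(hit 18)*18 + P(hit 0)*0 = 9
P(hit 18) = (9 - 0)/(18 - 0) = 1/2 = 0.5000

0.5000


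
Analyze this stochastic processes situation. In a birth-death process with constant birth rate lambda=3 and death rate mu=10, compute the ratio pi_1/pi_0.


For birth-death process, pi_n/pi_0 = (lambda/mu)^n
= (3/10)^1
= 0.3000

0.3000


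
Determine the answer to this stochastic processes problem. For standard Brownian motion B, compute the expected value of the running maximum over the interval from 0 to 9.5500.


E(max B(s)) = sqrt(2t/pi)
= sqrt(2*9.5500/pi)
= sqrt(6.0797)
= 2.4657

2.4657


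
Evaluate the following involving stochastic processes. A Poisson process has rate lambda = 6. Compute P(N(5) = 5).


P(N(t)=k) = (lambda*t)^k * exp(-lambda*t) / k!
lambda*t = 30
= 30^5 * exp(-30) / 5!
= 24300000 * 9.3576e-14 / 120
= 1.8949e-08

1.8949e-08


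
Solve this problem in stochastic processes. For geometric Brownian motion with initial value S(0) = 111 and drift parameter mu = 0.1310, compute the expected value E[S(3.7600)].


E[S(t)] = S(0) * exp(mu * t)
= 111 * exp(0.1310 * 3.7600)
= 111 * 1.6365
= 181.6515

181.6515


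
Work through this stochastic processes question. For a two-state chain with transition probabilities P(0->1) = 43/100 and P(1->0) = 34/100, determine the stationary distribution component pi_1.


Stationary distribution: pi_0 = p10/(p01+p10), pi_1 = p01/(p01+p10)
p01 = 0.4300, p10 = 0.3400
pi_1 = 0.5584

0.5584


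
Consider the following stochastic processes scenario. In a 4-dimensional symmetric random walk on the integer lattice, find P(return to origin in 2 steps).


P(return in 2 steps) = P(reverse first step) = 1/(2d)
= 1/8
= 0.1250

0.1250


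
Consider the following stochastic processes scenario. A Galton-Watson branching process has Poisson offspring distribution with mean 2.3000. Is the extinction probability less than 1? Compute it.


Since mu = 2.3000 > 1, extinction prob q < 1.
Solve s = exp(mu*(s-1)) iteratively.
q = 0.1376

0.1376


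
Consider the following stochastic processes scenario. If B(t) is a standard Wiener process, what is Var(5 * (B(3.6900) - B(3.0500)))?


Var(alpha*(B(t)-B(s))) = alpha^2 * (t-s)
= 5^2 * (3.6900 - 3.0500)
= 25 * 0.6400
= 16.0000

16.0000


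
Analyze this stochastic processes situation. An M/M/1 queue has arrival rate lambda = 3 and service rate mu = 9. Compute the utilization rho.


rho = lambda/mu
= 3/9
= 0.3333

0.3333


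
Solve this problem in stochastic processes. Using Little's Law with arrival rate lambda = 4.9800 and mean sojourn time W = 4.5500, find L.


Little's Law: L = lambda * W
= 4.9800 * 4.5500
= 22.6590

22.6590


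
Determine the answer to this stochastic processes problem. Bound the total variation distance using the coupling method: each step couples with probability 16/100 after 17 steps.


TV distance bound <= (1-delta)^n
= (1 - 0.1600)^17
= 0.8400^17
= 0.0516

0.0516


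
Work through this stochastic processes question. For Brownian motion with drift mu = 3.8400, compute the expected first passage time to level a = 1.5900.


Expected first passage time = a/mu
= 1.5900/3.8400
= 0.4141

0.4141


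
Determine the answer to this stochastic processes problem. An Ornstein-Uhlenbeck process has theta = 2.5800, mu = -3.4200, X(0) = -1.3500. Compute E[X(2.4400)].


E[X(t)] = mu + (X(0) - mu)*exp(-theta*t)
= -3.4200 + (-1.3500 - -3.4200)*exp(-2.5800*2.4400)
= -3.4200 + 2.0700 * 0.0018
= -3.4162

-3.4162


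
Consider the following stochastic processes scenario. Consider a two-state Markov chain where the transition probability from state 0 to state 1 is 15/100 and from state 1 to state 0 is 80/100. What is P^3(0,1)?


Computing P^3 by matrix multiplication.
P = [[0.8500, 0.1500], [0.8000, 0.2000]]
After raising P to the power 3:
P^3(0,1) = 0.1579

0.1579


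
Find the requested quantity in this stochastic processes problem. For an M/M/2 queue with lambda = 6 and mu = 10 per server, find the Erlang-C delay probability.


a = lambda/mu = 0.6000
rho = a/c = 0.3000
Erlang-C formula applied:
C(c,a) = 0.1385

0.1385


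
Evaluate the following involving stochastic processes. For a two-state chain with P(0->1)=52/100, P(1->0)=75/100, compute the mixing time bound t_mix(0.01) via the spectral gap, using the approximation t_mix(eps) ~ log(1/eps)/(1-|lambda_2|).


lambda_2 = |1 - p01 - p10| = |1 - 0.5200 - 0.7500| = 0.2700
t_mix ~ log(1/eps)/(1 - |lambda_2|)
= log(100)/(1 - 0.2700) = 4.6052/0.7300
= 6.3085

6.3085


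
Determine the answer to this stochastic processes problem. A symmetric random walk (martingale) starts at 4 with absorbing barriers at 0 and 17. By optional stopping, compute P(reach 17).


By optional stopping theorem: E(M at tau) = M(0) = 4
P(hit 17)*17 + P(hit 0)*0 = 4
P(hit 17) = (4 - 0)/(17 - 0) = 4/17 = 0.2353

0.2353


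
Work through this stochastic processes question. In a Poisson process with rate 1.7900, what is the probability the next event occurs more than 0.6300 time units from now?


P(X > t) = exp(-lambda * t)
= exp(-1.7900 * 0.6300)
= exp(-1.1277) = 0.3238

0.3238


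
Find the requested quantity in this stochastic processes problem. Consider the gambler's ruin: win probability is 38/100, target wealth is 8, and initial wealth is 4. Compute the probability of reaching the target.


Gambler's ruin formula:
r = q/p = 0.6200/0.3800 = 1.6316
P(win) = (1 - r^i)/(1 - r^N)
= (1 - 1.6316^4)/(1 - 1.6316^8)
= 0.1237

0.1237


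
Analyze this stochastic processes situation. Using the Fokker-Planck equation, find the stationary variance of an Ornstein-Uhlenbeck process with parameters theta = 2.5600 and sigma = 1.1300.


Stationary variance = sigma^2 / (2*theta)
= 1.1300^2 / (2*2.5600)
= 1.2769 / 5.1200
= 0.2494

0.2494


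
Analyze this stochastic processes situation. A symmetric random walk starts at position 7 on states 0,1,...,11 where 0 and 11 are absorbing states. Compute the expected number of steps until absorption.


For symmetric RW on 0,...,N with absorbing barriers, E(i) = i*(N-i)
E(7) = 7 * 4 = 28

28


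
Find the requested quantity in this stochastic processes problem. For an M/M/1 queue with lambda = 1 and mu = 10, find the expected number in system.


rho = 1/10 = 0.1000
L = rho/(1-rho)
= 0.1000/0.9000
= 0.1111

0.1111


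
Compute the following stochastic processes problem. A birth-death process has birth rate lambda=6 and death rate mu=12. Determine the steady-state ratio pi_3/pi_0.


For birth-death process, pi_n/pi_0 = (lambda/mu)^n
= (6/12)^3
= 0.1250

0.1250


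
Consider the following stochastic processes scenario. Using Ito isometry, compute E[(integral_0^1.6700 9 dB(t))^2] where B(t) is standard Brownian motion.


By Ito isometry: E[(int f dB)^2] = int f^2 dt
= 9^2 * 1.6700
= 81 * 1.6700 = 135.2700

135.2700


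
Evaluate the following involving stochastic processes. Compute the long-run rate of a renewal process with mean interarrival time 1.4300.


Long-run renewal rate = 1/E(X)
= 1/1.4300
= 0.6993

0.6993


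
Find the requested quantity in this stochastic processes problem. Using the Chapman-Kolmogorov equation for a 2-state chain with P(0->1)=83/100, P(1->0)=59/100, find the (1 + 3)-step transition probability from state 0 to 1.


P^4 = P^1 * P^3
Computing via matrix multiplication of the transition matrix.
Entry (0,1) of P^4 = 0.5663

0.5663


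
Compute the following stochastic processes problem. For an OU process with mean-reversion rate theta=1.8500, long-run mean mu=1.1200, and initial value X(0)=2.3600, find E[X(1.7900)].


E[X(t)] = mu + (X(0) - mu)*exp(-theta*t)
= 1.1200 + (2.3600 - 1.1200)*exp(-1.8500*1.7900)
= 1.1200 + 1.2400 * 0.0365
= 1.1652

1.1652


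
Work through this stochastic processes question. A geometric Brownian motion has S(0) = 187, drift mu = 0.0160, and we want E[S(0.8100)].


E[S(t)] = S(0) * exp(mu * t)
= 187 * exp(0.0160 * 0.8100)
= 187 * 1.0130
= 189.4393

189.4393
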